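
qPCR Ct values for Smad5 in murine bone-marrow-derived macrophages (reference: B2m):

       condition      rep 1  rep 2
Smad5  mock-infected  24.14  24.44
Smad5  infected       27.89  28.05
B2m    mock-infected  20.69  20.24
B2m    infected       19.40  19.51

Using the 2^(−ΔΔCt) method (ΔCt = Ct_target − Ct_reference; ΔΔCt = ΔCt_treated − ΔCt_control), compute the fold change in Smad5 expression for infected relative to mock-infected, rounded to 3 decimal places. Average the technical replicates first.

0.039

Mean Ct: Smad5 mock-infected 24.290; Smad5 infected 27.970; B2m mock-infected 20.465; B2m infected 19.455
ΔCt(mock-infected) = 24.290 − 20.465 = 3.825
ΔCt(infected) = 27.970 − 19.455 = 8.515
ΔΔCt = 8.515 − 3.825 = 4.690
Fold change = 2^(−4.690) = 0.0387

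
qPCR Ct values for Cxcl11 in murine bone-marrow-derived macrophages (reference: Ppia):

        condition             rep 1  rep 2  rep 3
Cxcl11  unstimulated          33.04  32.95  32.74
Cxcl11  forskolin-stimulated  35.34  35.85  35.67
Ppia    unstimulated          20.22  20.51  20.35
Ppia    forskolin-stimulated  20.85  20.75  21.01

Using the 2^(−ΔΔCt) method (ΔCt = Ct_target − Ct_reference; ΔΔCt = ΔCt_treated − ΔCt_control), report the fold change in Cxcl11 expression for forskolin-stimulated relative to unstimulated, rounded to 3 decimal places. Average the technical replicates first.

0.218

Mean Ct: Cxcl11 unstimulated 32.910; Cxcl11 forskolin-stimulated 35.620; Ppia unstimulated 20.360; Ppia forskolin-stimulated 20.870
ΔCt(unstimulated) = 32.910 − 20.360 = 12.550
ΔCt(forskolin-stimulated) = 35.620 − 20.870 = 14.750
ΔΔCt = 14.750 − 12.550 = 2.200
Fold change = 2^(−2.200) = 0.2176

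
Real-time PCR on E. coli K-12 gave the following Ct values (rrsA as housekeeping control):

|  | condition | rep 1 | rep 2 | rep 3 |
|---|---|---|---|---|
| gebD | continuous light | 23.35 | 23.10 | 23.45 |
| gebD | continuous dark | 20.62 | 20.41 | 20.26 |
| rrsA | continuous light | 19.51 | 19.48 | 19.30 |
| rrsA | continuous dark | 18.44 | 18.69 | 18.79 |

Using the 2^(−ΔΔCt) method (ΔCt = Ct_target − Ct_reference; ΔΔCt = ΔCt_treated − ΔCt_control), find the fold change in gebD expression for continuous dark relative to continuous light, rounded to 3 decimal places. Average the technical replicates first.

Mean Ct: gebD continuous light 23.300; gebD continuous dark 20.430; rrsA continuous light 19.430; rrsA continuous dark 18.640
ΔCt(continuous light) = 23.300 − 19.430 = 3.870
ΔCt(continuous dark) = 20.430 − 18.640 = 1.790
ΔΔCt = 1.790 − 3.870 = -2.080
Fold change = 2^(−(-2.080)) = 2^2.080 = 4.2281

4.228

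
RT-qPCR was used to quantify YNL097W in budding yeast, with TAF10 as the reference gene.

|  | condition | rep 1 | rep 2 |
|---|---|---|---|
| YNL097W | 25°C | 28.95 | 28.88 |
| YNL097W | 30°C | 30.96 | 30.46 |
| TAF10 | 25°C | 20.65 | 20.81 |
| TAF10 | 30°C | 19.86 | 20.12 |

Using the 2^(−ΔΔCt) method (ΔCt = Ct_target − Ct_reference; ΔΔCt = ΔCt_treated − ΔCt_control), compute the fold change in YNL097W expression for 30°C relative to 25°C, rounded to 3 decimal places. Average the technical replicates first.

Mean Ct: YNL097W 25°C 28.915; YNL097W 30°C 30.710; TAF10 25°C 20.730; TAF10 30°C 19.990
ΔCt(25°C) = 28.915 − 20.730 = 8.185
ΔCt(30°C) = 30.710 − 19.990 = 10.720
ΔΔCt = 10.720 − 8.185 = 2.535
Fold change = 2^(−2.535) = 0.1725

0.173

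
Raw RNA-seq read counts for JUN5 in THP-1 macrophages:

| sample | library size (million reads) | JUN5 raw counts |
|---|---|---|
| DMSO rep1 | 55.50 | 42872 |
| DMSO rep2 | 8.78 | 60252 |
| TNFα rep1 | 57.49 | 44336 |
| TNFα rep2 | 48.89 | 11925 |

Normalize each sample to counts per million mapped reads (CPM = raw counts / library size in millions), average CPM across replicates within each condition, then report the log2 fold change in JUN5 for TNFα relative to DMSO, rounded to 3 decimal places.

CPM(DMSO rep1) = 42872 / 55.50 = 772.4685
CPM(DMSO rep2) = 60252 / 8.78 = 6862.4146
CPM(TNFα rep1) = 44336 / 57.49 = 771.1950
CPM(TNFα rep2) = 11925 / 48.89 = 243.9149
mean CPM(DMSO) = 3817.4415; mean CPM(TNFα) = 507.5550
Fold change = 507.5550 / 3817.4415 = 0.13296
log2(0.13296) = -2.9110

-2.911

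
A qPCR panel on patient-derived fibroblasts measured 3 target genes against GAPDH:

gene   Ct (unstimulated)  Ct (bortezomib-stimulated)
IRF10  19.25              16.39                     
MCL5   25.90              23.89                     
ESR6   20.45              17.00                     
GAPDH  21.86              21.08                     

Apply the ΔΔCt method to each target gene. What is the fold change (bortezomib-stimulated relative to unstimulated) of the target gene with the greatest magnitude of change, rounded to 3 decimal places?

6.364

IRF10: ΔΔCt = (16.39−21.08) − (19.25−21.86) = -4.69 − (-2.61) = -2.08; fold change = 2^2.08 = 4.228
MCL5: ΔΔCt = (23.89−21.08) − (25.90−21.86) = 2.81 − 4.04 = -1.23; fold change = 2^1.23 = 2.346
ESR6: ΔΔCt = (17.00−21.08) − (20.45−21.86) = -4.08 − (-1.41) = -2.67; fold change = 2^2.67 = 6.364
ESR6 has the largest |ΔΔCt| = 2.67.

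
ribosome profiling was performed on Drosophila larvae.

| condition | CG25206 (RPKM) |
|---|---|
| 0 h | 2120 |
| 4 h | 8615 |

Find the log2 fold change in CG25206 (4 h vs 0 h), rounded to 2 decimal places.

Fold change = 8615 / 2120 = 4.0637
log2(4.0637) = 2.023

2.02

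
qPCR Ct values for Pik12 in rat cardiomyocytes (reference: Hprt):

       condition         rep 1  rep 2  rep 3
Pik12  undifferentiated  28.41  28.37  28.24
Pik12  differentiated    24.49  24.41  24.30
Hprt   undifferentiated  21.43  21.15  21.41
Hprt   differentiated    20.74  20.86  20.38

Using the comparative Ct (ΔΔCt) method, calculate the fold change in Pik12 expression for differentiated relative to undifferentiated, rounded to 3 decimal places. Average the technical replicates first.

9.646

Mean Ct: Pik12 undifferentiated 28.340; Pik12 differentiated 24.400; Hprt undifferentiated 21.330; Hprt differentiated 20.660
ΔCt(undifferentiated) = 28.340 − 21.330 = 7.010
ΔCt(differentiated) = 24.400 − 20.660 = 3.740
ΔΔCt = 3.740 − 7.010 = -3.270
Fold change = 2^(−(-3.270)) = 2^3.270 = 9.6465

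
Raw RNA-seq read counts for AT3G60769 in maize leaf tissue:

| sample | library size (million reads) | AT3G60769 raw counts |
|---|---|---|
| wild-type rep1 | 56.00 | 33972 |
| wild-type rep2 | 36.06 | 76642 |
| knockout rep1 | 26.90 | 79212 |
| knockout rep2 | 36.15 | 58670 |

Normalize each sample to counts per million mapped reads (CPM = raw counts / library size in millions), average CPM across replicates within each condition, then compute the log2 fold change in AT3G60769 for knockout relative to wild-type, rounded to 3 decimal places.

CPM(wild-type rep1) = 33972 / 56.00 = 606.6429
CPM(wild-type rep2) = 76642 / 36.06 = 2125.4021
CPM(knockout rep1) = 79212 / 26.90 = 2944.6840
CPM(knockout rep2) = 58670 / 36.15 = 1622.9599
mean CPM(wild-type) = 1366.0225; mean CPM(knockout) = 2283.8220
Fold change = 2283.8220 / 1366.0225 = 1.67188
log2(1.67188) = 0.7415

0.741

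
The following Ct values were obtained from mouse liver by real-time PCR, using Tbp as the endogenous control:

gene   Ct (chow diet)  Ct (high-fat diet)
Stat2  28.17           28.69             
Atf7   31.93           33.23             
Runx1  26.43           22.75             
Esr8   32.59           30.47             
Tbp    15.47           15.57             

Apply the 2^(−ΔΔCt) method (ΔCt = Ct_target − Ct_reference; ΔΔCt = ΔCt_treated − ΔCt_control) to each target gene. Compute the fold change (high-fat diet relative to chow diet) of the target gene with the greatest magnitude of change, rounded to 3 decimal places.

13.737

Stat2: ΔΔCt = (28.69−15.57) − (28.17−15.47) = 13.12 − 12.70 = 0.42; fold change = 2^-0.42 = 0.747
Atf7: ΔΔCt = (33.23−15.57) − (31.93−15.47) = 17.66 − 16.46 = 1.20; fold change = 2^-1.20 = 0.435
Runx1: ΔΔCt = (22.75−15.57) − (26.43−15.47) = 7.18 − 10.96 = -3.78; fold change = 2^3.78 = 13.737
Esr8: ΔΔCt = (30.47−15.57) − (32.59−15.47) = 14.90 − 17.12 = -2.22; fold change = 2^2.22 = 4.659
Runx1 has the largest |ΔΔCt| = 3.78.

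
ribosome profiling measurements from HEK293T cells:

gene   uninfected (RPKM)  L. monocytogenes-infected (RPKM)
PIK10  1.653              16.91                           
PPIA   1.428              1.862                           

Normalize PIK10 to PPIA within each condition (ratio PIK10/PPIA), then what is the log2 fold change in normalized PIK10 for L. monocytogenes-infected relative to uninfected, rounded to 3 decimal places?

2.972

PIK10/PPIA (uninfected) = 1.653 / 1.428 = 1.1576
PIK10/PPIA (L. monocytogenes-infected) = 16.91 / 1.862 = 9.0816
Fold change = 9.0816 / 1.1576 = 7.8455
log2(7.8455) = 2.9719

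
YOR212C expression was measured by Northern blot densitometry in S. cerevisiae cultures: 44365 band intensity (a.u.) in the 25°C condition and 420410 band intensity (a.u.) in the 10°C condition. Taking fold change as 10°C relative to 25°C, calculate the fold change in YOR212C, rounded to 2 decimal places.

Fold change = 420410 / 44365 = 9.476
YOR212C is upregulated.

9.48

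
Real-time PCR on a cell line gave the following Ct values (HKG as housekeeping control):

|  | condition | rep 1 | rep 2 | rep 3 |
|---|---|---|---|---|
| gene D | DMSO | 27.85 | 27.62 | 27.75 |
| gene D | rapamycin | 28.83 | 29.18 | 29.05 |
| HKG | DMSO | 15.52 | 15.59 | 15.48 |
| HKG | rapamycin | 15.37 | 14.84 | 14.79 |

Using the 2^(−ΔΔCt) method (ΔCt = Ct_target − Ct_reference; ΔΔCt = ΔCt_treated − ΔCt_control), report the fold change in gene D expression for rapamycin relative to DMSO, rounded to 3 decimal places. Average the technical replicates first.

0.285

Mean Ct: gene D DMSO 27.740; gene D rapamycin 29.020; HKG DMSO 15.530; HKG rapamycin 15.000
ΔCt(DMSO) = 27.740 − 15.530 = 12.210
ΔCt(rapamycin) = 29.020 − 15.000 = 14.020
ΔΔCt = 14.020 − 12.210 = 1.810
Fold change = 2^(−1.810) = 0.2852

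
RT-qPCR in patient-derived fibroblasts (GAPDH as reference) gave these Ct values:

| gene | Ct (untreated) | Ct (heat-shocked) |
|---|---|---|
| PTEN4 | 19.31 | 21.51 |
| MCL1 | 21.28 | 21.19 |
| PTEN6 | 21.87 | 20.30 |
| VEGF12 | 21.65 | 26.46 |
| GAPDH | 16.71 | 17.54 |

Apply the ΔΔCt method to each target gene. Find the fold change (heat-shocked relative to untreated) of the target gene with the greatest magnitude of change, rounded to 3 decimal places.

PTEN4: ΔΔCt = (21.51−17.54) − (19.31−16.71) = 3.97 − 2.60 = 1.37; fold change = 2^-1.37 = 0.387
MCL1: ΔΔCt = (21.19−17.54) − (21.28−16.71) = 3.65 − 4.57 = -0.92; fold change = 2^0.92 = 1.892
PTEN6: ΔΔCt = (20.30−17.54) − (21.87−16.71) = 2.76 − 5.16 = -2.40; fold change = 2^2.40 = 5.278
VEGF12: ΔΔCt = (26.46−17.54) − (21.65−16.71) = 8.92 − 4.94 = 3.98; fold change = 2^-3.98 = 0.063
VEGF12 has the largest |ΔΔCt| = 3.98.

0.063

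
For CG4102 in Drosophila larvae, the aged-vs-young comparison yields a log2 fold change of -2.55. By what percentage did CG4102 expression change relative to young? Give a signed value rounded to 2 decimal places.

-82.92%

Fold change = 2^(-2.55) = 0.1708
Percent change = (FC − 1) × 100% = (0.1708 − 1) × 100 = -82.92%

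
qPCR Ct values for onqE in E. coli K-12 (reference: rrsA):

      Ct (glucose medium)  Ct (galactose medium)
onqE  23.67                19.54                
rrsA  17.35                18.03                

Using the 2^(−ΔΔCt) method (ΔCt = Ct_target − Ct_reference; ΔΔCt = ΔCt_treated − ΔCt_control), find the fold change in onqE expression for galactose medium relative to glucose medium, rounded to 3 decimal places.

ΔCt(glucose medium) = 23.670 − 17.350 = 6.320
ΔCt(galactose medium) = 19.540 − 18.030 = 1.510
ΔΔCt = 1.510 − 6.320 = -4.810
Fold change = 2^(−(-4.810)) = 2^4.810 = 28.0514

28.051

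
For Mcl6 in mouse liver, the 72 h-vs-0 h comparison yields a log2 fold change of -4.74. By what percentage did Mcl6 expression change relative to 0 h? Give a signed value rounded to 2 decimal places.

Fold change = 2^(-4.74) = 0.0374
Percent change = (FC − 1) × 100% = (0.0374 − 1) × 100 = -96.26%

-96.26%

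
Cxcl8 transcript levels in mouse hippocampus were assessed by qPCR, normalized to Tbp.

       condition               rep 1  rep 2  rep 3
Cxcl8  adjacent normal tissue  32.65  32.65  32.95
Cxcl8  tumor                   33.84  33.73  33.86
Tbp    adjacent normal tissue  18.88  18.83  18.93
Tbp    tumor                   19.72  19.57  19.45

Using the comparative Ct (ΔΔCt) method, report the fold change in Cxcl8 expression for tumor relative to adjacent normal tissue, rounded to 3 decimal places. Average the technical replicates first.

Mean Ct: Cxcl8 adjacent normal tissue 32.750; Cxcl8 tumor 33.810; Tbp adjacent normal tissue 18.880; Tbp tumor 19.580
ΔCt(adjacent normal tissue) = 32.750 − 18.880 = 13.870
ΔCt(tumor) = 33.810 − 19.580 = 14.230
ΔΔCt = 14.230 − 13.870 = 0.360
Fold change = 2^(−0.360) = 0.7792

0.779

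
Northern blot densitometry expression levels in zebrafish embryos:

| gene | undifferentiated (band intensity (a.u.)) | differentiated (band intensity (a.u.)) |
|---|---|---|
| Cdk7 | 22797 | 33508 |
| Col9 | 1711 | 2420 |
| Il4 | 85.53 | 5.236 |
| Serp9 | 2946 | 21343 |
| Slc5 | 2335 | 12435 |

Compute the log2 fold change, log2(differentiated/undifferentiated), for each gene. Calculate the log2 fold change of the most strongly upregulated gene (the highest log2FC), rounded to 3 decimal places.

log2(33508/22797) = 0.556  (Cdk7)
log2(2420/1711) = 0.500  (Col9)
log2(5.236/85.53) = -4.030  (Il4)
log2(21343/2946) = 2.857  (Serp9)
log2(12435/2335) = 2.413  (Slc5)
Serp9 is most strongly upregulated.

2.857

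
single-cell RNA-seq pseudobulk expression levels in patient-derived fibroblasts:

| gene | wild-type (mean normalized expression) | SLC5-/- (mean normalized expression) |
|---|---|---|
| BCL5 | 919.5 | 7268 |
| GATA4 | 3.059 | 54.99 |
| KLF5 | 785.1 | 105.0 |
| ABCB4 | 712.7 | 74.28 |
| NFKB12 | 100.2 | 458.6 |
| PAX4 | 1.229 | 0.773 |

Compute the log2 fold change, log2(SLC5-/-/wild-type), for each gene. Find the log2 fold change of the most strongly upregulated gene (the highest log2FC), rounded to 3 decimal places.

log2(7268/919.5) = 2.983  (BCL5)
log2(54.99/3.059) = 4.168  (GATA4)
log2(105.0/785.1) = -2.902  (KLF5)
log2(74.28/712.7) = -3.262  (ABCB4)
log2(458.6/100.2) = 2.194  (NFKB12)
log2(0.773/1.229) = -0.669  (PAX4)
GATA4 is most strongly upregulated.

4.168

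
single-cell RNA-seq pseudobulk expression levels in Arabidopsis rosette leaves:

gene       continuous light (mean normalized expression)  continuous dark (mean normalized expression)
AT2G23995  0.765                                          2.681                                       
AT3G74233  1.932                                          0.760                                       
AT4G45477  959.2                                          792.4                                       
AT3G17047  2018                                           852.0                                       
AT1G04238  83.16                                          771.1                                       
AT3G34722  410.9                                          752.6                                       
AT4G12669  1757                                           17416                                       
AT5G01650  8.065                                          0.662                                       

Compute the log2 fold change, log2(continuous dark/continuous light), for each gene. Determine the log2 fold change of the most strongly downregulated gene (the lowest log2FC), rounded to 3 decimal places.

-3.607

log2(2.681/0.765) = 1.809  (AT2G23995)
log2(0.760/1.932) = -1.346  (AT3G74233)
log2(792.4/959.2) = -0.276  (AT4G45477)
log2(852.0/2018) = -1.244  (AT3G17047)
log2(771.1/83.16) = 3.213  (AT1G04238)
log2(752.6/410.9) = 0.873  (AT3G34722)
log2(17416/1757) = 3.309  (AT4G12669)
log2(0.662/8.065) = -3.607  (AT5G01650)
AT5G01650 is most strongly downregulated.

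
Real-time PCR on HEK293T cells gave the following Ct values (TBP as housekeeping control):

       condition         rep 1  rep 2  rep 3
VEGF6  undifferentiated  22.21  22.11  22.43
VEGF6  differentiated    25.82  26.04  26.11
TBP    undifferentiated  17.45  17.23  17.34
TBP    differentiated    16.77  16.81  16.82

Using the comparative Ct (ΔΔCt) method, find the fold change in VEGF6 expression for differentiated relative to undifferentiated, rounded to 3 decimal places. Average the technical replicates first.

0.051

Mean Ct: VEGF6 undifferentiated 22.250; VEGF6 differentiated 25.990; TBP undifferentiated 17.340; TBP differentiated 16.800
ΔCt(undifferentiated) = 22.250 − 17.340 = 4.910
ΔCt(differentiated) = 25.990 − 16.800 = 9.190
ΔΔCt = 9.190 − 4.910 = 4.280
Fold change = 2^(−4.280) = 0.0515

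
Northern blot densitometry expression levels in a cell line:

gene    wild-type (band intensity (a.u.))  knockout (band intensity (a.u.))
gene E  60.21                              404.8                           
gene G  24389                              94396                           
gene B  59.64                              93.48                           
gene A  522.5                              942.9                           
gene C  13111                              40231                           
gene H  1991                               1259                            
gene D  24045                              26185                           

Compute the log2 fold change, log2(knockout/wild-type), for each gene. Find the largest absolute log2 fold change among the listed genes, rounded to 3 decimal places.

log2(404.8/60.21) = 2.749  (gene E)
log2(94396/24389) = 1.952  (gene G)
log2(93.48/59.64) = 0.648  (gene B)
log2(942.9/522.5) = 0.852  (gene A)
log2(40231/13111) = 1.618  (gene C)
log2(1259/1991) = -0.661  (gene H)
log2(26185/24045) = 0.123  (gene D)
The largest magnitude belongs to gene E.

2.749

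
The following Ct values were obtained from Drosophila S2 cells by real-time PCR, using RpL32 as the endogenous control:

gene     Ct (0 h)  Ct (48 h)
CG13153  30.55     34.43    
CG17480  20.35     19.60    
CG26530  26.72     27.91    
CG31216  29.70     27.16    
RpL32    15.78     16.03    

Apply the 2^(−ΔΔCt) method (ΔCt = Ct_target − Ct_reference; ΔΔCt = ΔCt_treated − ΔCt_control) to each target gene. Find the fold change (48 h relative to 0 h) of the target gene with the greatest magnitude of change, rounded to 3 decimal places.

0.081

CG13153: ΔΔCt = (34.43−16.03) − (30.55−15.78) = 18.40 − 14.77 = 3.63; fold change = 2^-3.63 = 0.081
CG17480: ΔΔCt = (19.60−16.03) − (20.35−15.78) = 3.57 − 4.57 = -1.00; fold change = 2^1.00 = 2.000
CG26530: ΔΔCt = (27.91−16.03) − (26.72−15.78) = 11.88 − 10.94 = 0.94; fold change = 2^-0.94 = 0.521
CG31216: ΔΔCt = (27.16−16.03) − (29.70−15.78) = 11.13 − 13.92 = -2.79; fold change = 2^2.79 = 6.916
CG13153 has the largest |ΔΔCt| = 3.63.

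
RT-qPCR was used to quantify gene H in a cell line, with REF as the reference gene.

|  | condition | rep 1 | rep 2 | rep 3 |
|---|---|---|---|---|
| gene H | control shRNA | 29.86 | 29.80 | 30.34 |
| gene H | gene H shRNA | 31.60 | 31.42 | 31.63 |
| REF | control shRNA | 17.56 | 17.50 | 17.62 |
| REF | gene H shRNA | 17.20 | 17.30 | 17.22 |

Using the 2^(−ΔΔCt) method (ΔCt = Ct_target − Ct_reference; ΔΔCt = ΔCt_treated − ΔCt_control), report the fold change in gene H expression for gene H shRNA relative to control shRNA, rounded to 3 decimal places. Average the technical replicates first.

Mean Ct: gene H control shRNA 30.000; gene H gene H shRNA 31.550; REF control shRNA 17.560; REF gene H shRNA 17.240
ΔCt(control shRNA) = 30.000 − 17.560 = 12.440
ΔCt(gene H shRNA) = 31.550 − 17.240 = 14.310
ΔΔCt = 14.310 − 12.440 = 1.870
Fold change = 2^(−1.870) = 0.2736

0.274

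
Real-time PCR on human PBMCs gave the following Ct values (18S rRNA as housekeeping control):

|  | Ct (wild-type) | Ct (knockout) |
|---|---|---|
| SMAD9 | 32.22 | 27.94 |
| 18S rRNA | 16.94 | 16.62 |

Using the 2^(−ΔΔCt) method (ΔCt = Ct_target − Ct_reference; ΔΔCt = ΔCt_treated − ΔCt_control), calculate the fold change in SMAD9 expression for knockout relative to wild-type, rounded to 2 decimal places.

15.56

ΔCt(wild-type) = 32.220 − 16.940 = 15.280
ΔCt(knockout) = 27.940 − 16.620 = 11.320
ΔΔCt = 11.320 − 15.280 = -3.960
Fold change = 2^(−(-3.960)) = 2^3.960 = 15.562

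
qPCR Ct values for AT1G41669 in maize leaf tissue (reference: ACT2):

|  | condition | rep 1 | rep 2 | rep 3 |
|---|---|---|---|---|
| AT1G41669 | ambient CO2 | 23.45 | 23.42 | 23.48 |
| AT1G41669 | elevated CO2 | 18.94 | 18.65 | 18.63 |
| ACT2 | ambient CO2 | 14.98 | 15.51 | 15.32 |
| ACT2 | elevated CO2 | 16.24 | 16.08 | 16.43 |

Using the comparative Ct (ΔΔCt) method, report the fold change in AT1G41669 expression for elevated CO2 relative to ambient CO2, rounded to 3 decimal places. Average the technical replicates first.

51.625

Mean Ct: AT1G41669 ambient CO2 23.450; AT1G41669 elevated CO2 18.740; ACT2 ambient CO2 15.270; ACT2 elevated CO2 16.250
ΔCt(ambient CO2) = 23.450 − 15.270 = 8.180
ΔCt(elevated CO2) = 18.740 − 16.250 = 2.490
ΔΔCt = 2.490 − 8.180 = -5.690
Fold change = 2^(−(-5.690)) = 2^5.690 = 51.6251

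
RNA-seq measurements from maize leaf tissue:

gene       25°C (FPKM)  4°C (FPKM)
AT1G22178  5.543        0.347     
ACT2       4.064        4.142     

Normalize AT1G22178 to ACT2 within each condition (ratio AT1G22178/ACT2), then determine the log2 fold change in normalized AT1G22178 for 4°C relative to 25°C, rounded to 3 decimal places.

-4.025

AT1G22178/ACT2 (25°C) = 5.543 / 4.064 = 1.3639
AT1G22178/ACT2 (4°C) = 0.347 / 4.142 = 0.083776
Fold change = 0.083776 / 1.3639 = 0.0614
log2(0.0614) = -4.0251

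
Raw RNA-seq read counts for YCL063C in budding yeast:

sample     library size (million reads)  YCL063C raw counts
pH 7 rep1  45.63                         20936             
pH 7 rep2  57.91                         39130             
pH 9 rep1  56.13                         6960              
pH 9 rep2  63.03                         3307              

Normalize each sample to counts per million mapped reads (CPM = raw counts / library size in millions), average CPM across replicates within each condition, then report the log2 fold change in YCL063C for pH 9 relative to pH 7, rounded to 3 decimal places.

-2.685

CPM(pH 7 rep1) = 20936 / 45.63 = 458.8210
CPM(pH 7 rep2) = 39130 / 57.91 = 675.7037
CPM(pH 9 rep1) = 6960 / 56.13 = 123.9979
CPM(pH 9 rep2) = 3307 / 63.03 = 52.4671
mean CPM(pH 7) = 567.2623; mean CPM(pH 9) = 88.2325
Fold change = 88.2325 / 567.2623 = 0.15554
log2(0.15554) = -2.6846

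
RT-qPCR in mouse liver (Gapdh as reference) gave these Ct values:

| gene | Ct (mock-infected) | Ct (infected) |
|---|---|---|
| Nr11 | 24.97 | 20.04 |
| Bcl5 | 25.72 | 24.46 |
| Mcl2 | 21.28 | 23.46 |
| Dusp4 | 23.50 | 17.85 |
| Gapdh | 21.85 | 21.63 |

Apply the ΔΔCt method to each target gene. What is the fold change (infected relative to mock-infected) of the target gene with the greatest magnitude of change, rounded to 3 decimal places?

Nr11: ΔΔCt = (20.04−21.63) − (24.97−21.85) = -1.59 − 3.12 = -4.71; fold change = 2^4.71 = 26.173
Bcl5: ΔΔCt = (24.46−21.63) − (25.72−21.85) = 2.83 − 3.87 = -1.04; fold change = 2^1.04 = 2.056
Mcl2: ΔΔCt = (23.46−21.63) − (21.28−21.85) = 1.83 − (-0.57) = 2.40; fold change = 2^-2.40 = 0.189
Dusp4: ΔΔCt = (17.85−21.63) − (23.50−21.85) = -3.78 − 1.65 = -5.43; fold change = 2^5.43 = 43.111
Dusp4 has the largest |ΔΔCt| = 5.43.

43.111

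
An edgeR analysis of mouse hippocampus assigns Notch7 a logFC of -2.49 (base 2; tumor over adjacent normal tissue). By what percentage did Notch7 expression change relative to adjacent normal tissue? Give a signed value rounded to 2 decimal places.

Fold change = 2^(-2.49) = 0.1780
Percent change = (FC − 1) × 100% = (0.1780 − 1) × 100 = -82.20%

-82.20%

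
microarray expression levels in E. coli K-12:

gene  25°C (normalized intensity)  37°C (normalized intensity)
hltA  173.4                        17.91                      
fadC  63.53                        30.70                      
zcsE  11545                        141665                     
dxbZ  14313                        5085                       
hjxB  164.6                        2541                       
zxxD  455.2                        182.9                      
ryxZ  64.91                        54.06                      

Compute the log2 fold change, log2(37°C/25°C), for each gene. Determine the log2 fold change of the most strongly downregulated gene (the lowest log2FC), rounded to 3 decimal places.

-3.275

log2(17.91/173.4) = -3.275  (hltA)
log2(30.70/63.53) = -1.049  (fadC)
log2(141665/11545) = 3.617  (zcsE)
log2(5085/14313) = -1.493  (dxbZ)
log2(2541/164.6) = 3.948  (hjxB)
log2(182.9/455.2) = -1.315  (zxxD)
log2(54.06/64.91) = -0.264  (ryxZ)
hltA is most strongly downregulated.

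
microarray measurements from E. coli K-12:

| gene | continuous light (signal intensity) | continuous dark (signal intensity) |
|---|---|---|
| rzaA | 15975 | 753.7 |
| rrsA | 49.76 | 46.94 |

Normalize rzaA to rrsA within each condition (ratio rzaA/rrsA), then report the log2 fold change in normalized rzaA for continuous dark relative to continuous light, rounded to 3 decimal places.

rzaA/rrsA (continuous light) = 15975 / 49.76 = 321.04
rzaA/rrsA (continuous dark) = 753.7 / 46.94 = 16.057
Fold change = 16.057 / 321.04 = 0.0500
log2(0.0500) = -4.3215

-4.322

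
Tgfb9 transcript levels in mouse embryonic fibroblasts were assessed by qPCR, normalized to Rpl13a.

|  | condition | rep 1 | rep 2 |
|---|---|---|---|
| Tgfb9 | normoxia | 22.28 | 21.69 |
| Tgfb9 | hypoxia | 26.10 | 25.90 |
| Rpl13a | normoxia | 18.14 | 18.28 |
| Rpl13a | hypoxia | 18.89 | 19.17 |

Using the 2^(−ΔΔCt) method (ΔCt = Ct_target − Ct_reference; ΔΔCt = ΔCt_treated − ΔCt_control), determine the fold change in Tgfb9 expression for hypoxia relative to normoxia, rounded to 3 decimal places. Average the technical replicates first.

0.109

Mean Ct: Tgfb9 normoxia 21.985; Tgfb9 hypoxia 26.000; Rpl13a normoxia 18.210; Rpl13a hypoxia 19.030
ΔCt(normoxia) = 21.985 − 18.210 = 3.775
ΔCt(hypoxia) = 26.000 − 19.030 = 6.970
ΔΔCt = 6.970 − 3.775 = 3.195
Fold change = 2^(−3.195) = 0.1092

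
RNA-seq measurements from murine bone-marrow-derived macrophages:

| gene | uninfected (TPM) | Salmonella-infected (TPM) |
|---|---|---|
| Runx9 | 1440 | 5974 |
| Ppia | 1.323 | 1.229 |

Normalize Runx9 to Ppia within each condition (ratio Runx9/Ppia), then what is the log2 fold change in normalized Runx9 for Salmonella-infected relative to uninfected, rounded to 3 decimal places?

Runx9/Ppia (uninfected) = 1440 / 1.323 = 1088.4
Runx9/Ppia (Salmonella-infected) = 5974 / 1.229 = 4860.9
Fold change = 4860.9 / 1088.4 = 4.4659
log2(4.4659) = 2.1590

2.159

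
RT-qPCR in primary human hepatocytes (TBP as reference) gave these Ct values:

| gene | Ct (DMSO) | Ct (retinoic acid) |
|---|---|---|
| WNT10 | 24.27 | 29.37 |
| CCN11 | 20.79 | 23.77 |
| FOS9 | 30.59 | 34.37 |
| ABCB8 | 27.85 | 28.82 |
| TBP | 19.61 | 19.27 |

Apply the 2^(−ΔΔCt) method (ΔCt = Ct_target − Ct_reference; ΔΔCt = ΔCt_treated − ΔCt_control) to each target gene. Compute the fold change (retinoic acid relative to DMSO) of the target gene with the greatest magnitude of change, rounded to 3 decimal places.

WNT10: ΔΔCt = (29.37−19.27) − (24.27−19.61) = 10.10 − 4.66 = 5.44; fold change = 2^-5.44 = 0.023
CCN11: ΔΔCt = (23.77−19.27) − (20.79−19.61) = 4.50 − 1.18 = 3.32; fold change = 2^-3.32 = 0.100
FOS9: ΔΔCt = (34.37−19.27) − (30.59−19.61) = 15.10 − 10.98 = 4.12; fold change = 2^-4.12 = 0.058
ABCB8: ΔΔCt = (28.82−19.27) − (27.85−19.61) = 9.55 − 8.24 = 1.31; fold change = 2^-1.31 = 0.403
WNT10 has the largest |ΔΔCt| = 5.44.

0.023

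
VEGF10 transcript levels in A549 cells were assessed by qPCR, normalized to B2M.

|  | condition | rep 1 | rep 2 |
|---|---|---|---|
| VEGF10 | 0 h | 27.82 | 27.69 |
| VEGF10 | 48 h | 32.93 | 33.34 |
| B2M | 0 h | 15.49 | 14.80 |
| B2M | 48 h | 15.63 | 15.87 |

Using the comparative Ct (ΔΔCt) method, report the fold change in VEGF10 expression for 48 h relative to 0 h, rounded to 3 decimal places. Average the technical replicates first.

0.037

Mean Ct: VEGF10 0 h 27.755; VEGF10 48 h 33.135; B2M 0 h 15.145; B2M 48 h 15.750
ΔCt(0 h) = 27.755 − 15.145 = 12.610
ΔCt(48 h) = 33.135 − 15.750 = 17.385
ΔΔCt = 17.385 − 12.610 = 4.775
Fold change = 2^(−4.775) = 0.0365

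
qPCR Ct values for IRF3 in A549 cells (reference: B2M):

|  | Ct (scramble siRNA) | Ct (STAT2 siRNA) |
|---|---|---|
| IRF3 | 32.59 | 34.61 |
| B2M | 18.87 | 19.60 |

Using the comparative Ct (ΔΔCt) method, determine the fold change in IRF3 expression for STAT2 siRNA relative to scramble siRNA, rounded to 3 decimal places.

0.409

ΔCt(scramble siRNA) = 32.590 − 18.870 = 13.720
ΔCt(STAT2 siRNA) = 34.610 − 19.600 = 15.010
ΔΔCt = 15.010 − 13.720 = 1.290
Fold change = 2^(−1.290) = 0.4090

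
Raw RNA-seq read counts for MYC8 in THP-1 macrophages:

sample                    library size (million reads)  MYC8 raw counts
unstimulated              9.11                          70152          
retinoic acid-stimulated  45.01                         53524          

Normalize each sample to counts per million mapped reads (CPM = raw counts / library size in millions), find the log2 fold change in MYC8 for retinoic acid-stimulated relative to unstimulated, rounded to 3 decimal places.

CPM(unstimulated) = 70152 / 9.11 = 7700.5488
CPM(retinoic acid-stimulated) = 53524 / 45.01 = 1189.1580
Fold change = 1189.1580 / 7700.5488 = 0.15443
log2(0.15443) = -2.6950

-2.695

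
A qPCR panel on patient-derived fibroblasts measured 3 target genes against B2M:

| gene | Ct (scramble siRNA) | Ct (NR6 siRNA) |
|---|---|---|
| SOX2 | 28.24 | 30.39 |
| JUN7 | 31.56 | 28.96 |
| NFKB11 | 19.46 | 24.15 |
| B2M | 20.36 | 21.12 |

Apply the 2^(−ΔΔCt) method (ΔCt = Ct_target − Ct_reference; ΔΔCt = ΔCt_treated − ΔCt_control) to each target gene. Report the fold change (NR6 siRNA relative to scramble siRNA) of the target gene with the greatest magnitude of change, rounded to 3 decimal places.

0.066

SOX2: ΔΔCt = (30.39−21.12) − (28.24−20.36) = 9.27 − 7.88 = 1.39; fold change = 2^-1.39 = 0.382
JUN7: ΔΔCt = (28.96−21.12) − (31.56−20.36) = 7.84 − 11.20 = -3.36; fold change = 2^3.36 = 10.267
NFKB11: ΔΔCt = (24.15−21.12) − (19.46−20.36) = 3.03 − (-0.90) = 3.93; fold change = 2^-3.93 = 0.066
NFKB11 has the largest |ΔΔCt| = 3.93.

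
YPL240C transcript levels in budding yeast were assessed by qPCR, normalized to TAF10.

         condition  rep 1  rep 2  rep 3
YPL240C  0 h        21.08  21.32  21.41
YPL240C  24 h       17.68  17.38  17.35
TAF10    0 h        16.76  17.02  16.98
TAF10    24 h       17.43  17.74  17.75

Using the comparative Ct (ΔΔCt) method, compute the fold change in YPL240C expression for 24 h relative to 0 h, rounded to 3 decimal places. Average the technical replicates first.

Mean Ct: YPL240C 0 h 21.270; YPL240C 24 h 17.470; TAF10 0 h 16.920; TAF10 24 h 17.640
ΔCt(0 h) = 21.270 − 16.920 = 4.350
ΔCt(24 h) = 17.470 − 17.640 = -0.170
ΔΔCt = -0.170 − 4.350 = -4.520
Fold change = 2^(−(-4.520)) = 2^4.520 = 22.9433

22.943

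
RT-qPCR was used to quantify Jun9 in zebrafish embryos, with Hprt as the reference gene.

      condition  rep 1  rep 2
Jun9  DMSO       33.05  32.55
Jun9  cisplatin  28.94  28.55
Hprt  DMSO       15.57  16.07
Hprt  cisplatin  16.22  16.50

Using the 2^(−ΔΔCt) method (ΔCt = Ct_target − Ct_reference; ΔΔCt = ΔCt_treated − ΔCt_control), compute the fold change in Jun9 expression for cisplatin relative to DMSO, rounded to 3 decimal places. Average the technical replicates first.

Mean Ct: Jun9 DMSO 32.800; Jun9 cisplatin 28.745; Hprt DMSO 15.820; Hprt cisplatin 16.360
ΔCt(DMSO) = 32.800 − 15.820 = 16.980
ΔCt(cisplatin) = 28.745 − 16.360 = 12.385
ΔΔCt = 12.385 − 16.980 = -4.595
Fold change = 2^(−(-4.595)) = 2^4.595 = 24.1676

24.168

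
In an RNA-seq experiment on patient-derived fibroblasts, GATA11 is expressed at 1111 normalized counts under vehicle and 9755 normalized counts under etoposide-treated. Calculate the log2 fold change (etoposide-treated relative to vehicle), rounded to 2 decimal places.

3.13

Fold change = 9755 / 1111 = 8.7804
log2(8.7804) = 3.134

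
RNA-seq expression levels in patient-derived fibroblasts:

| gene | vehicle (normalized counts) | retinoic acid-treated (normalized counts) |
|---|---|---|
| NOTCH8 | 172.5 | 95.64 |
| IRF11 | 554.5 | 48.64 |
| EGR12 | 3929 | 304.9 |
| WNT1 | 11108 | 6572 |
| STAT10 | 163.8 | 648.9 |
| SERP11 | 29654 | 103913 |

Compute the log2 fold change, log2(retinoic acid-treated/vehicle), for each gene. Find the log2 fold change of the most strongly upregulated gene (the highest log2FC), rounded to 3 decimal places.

1.986

log2(95.64/172.5) = -0.851  (NOTCH8)
log2(48.64/554.5) = -3.511  (IRF11)
log2(304.9/3929) = -3.688  (EGR12)
log2(6572/11108) = -0.757  (WNT1)
log2(648.9/163.8) = 1.986  (STAT10)
log2(103913/29654) = 1.809  (SERP11)
STAT10 is most strongly upregulated.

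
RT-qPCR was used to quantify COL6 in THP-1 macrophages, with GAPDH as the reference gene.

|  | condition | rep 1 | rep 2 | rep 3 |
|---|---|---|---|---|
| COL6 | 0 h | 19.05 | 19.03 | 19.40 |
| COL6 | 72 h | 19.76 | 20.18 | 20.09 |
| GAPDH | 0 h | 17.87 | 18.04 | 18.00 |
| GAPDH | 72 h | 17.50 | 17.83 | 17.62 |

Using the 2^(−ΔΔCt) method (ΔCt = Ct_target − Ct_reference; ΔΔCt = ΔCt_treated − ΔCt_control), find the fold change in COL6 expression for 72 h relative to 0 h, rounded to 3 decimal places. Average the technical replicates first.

0.444

Mean Ct: COL6 0 h 19.160; COL6 72 h 20.010; GAPDH 0 h 17.970; GAPDH 72 h 17.650
ΔCt(0 h) = 19.160 − 17.970 = 1.190
ΔCt(72 h) = 20.010 − 17.650 = 2.360
ΔΔCt = 2.360 − 1.190 = 1.170
Fold change = 2^(−1.170) = 0.4444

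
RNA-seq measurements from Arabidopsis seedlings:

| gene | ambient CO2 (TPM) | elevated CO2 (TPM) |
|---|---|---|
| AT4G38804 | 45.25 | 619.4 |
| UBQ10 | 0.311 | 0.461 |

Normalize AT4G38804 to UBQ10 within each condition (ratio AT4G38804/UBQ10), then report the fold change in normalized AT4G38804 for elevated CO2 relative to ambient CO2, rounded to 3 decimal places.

9.234

AT4G38804/UBQ10 (ambient CO2) = 45.25 / 0.311 = 145.5
AT4G38804/UBQ10 (elevated CO2) = 619.4 / 0.461 = 1343.6
Fold change = 1343.6 / 145.5 = 9.2345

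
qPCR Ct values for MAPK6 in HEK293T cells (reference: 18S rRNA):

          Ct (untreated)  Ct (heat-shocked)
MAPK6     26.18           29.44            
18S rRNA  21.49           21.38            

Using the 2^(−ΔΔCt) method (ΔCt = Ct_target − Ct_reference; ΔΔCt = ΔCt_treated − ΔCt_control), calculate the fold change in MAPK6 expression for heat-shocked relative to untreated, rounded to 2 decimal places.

0.10

ΔCt(untreated) = 26.180 − 21.490 = 4.690
ΔCt(heat-shocked) = 29.440 − 21.380 = 8.060
ΔΔCt = 8.060 − 4.690 = 3.370
Fold change = 2^(−3.370) = 0.097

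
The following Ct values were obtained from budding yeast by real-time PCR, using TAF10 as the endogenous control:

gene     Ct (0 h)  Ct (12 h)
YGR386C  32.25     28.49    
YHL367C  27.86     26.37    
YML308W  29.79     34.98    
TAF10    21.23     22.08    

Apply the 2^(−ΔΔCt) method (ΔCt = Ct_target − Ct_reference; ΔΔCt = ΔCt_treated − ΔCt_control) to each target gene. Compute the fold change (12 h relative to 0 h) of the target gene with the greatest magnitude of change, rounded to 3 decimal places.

YGR386C: ΔΔCt = (28.49−22.08) − (32.25−21.23) = 6.41 − 11.02 = -4.61; fold change = 2^4.61 = 24.420
YHL367C: ΔΔCt = (26.37−22.08) − (27.86−21.23) = 4.29 − 6.63 = -2.34; fold change = 2^2.34 = 5.063
YML308W: ΔΔCt = (34.98−22.08) − (29.79−21.23) = 12.90 − 8.56 = 4.34; fold change = 2^-4.34 = 0.049
YGR386C has the largest |ΔΔCt| = 4.61.

24.420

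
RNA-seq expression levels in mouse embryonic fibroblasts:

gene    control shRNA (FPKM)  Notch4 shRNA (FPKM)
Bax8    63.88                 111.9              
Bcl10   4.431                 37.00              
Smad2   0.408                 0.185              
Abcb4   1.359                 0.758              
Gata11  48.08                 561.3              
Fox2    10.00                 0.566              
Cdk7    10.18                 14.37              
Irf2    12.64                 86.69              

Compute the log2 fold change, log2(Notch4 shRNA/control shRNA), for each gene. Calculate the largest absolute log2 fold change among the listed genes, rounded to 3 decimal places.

log2(111.9/63.88) = 0.809  (Bax8)
log2(37.00/4.431) = 3.062  (Bcl10)
log2(0.185/0.408) = -1.141  (Smad2)
log2(0.758/1.359) = -0.842  (Abcb4)
log2(561.3/48.08) = 3.545  (Gata11)
log2(0.566/10.00) = -4.143  (Fox2)
log2(14.37/10.18) = 0.497  (Cdk7)
log2(86.69/12.64) = 2.778  (Irf2)
The largest magnitude belongs to Fox2.

4.143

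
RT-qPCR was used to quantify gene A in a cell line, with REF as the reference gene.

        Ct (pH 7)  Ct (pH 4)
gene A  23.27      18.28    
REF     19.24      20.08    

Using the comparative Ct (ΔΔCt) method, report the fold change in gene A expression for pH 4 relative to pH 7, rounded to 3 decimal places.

ΔCt(pH 7) = 23.270 − 19.240 = 4.030
ΔCt(pH 4) = 18.280 − 20.080 = -1.800
ΔΔCt = -1.800 − 4.030 = -5.830
Fold change = 2^(−(-5.830)) = 2^5.830 = 56.8859

56.886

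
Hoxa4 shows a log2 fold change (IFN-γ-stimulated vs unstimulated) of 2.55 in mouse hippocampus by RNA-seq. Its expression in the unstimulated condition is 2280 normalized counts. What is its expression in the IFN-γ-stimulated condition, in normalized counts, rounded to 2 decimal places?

13352.46

Fold change = 2^(2.55) = 5.8563
IFN-γ-stimulated expression = 2280 × 5.8563 = 13352.46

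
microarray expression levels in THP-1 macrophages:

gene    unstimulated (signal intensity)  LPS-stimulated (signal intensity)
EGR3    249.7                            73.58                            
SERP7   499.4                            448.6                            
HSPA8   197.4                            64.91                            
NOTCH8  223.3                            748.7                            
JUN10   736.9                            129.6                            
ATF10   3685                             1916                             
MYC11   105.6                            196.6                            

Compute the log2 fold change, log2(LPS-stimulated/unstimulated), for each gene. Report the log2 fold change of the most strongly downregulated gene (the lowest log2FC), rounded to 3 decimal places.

log2(73.58/249.7) = -1.763  (EGR3)
log2(448.6/499.4) = -0.155  (SERP7)
log2(64.91/197.4) = -1.605  (HSPA8)
log2(748.7/223.3) = 1.745  (NOTCH8)
log2(129.6/736.9) = -2.507  (JUN10)
log2(1916/3685) = -0.944  (ATF10)
log2(196.6/105.6) = 0.897  (MYC11)
JUN10 is most strongly downregulated.

-2.507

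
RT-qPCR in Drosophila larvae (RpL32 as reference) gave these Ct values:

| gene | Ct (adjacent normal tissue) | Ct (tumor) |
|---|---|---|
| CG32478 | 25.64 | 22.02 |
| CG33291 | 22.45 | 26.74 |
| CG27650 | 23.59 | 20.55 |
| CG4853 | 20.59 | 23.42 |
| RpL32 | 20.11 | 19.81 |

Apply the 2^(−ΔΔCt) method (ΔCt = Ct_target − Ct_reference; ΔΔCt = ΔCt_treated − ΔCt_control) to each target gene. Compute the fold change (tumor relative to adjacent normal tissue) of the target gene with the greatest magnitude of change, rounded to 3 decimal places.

0.042

CG32478: ΔΔCt = (22.02−19.81) − (25.64−20.11) = 2.21 − 5.53 = -3.32; fold change = 2^3.32 = 9.987
CG33291: ΔΔCt = (26.74−19.81) − (22.45−20.11) = 6.93 − 2.34 = 4.59; fold change = 2^-4.59 = 0.042
CG27650: ΔΔCt = (20.55−19.81) − (23.59−20.11) = 0.74 − 3.48 = -2.74; fold change = 2^2.74 = 6.681
CG4853: ΔΔCt = (23.42−19.81) − (20.59−20.11) = 3.61 − 0.48 = 3.13; fold change = 2^-3.13 = 0.114
CG33291 has the largest |ΔΔCt| = 4.59.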